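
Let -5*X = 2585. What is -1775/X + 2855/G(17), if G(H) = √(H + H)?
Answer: 1775/517 + 2855*√34/34 ≈ 493.06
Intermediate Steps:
G(H) = √2*√H (G(H) = √(2*H) = √2*√H)
X = -517 (X = -⅕*2585 = -517)
-1775/X + 2855/G(17) = -1775/(-517) + 2855/((√2*√17)) = -1775*(-1/517) + 2855/(√34) = 1775/517 + 2855*(√34/34) = 1775/517 + 2855*√34/34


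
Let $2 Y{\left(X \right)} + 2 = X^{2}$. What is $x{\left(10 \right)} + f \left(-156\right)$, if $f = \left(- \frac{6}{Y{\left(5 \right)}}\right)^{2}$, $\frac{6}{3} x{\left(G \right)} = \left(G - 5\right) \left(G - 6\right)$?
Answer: $- \frac{17174}{529} \approx -32.465$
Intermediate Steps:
$Y{\left(X \right)} = -1 + \frac{X^{2}}{2}$
$x{\left(G \right)} = \frac{\left(-6 + G\right) \left(-5 + G\right)}{2}$ ($x{\left(G \right)} = \frac{\left(G - 5\right) \left(G - 6\right)}{2} = \frac{\left(-5 + G\right) \left(-6 + G\right)}{2} = \frac{\left(-6 + G\right) \left(-5 + G\right)}{2}$)
$f = \frac{144}{529}$ ($f = \left(- \frac{6}{-1 + \frac{5^{2}}{2}}\right)^{2} = \left(- \frac{6}{-1 + \frac{1}{2} \cdot 25}\right)^{2} = \left(- \frac{6}{-1 + \frac{25}{2}}\right)^{2} = \left(- \frac{6}{\frac{23}{2}}\right)^{2} = \left(\left(-6\right) \frac{2}{23}\right)^{2} = \left(- \frac{12}{23}\right)^{2} = \frac{144}{529} \approx 0.27221$)
$x{\left(10 \right)} + f \left(-156\right) = \left(15 + \frac{10^{2}}{2} - 55\right) + \frac{144}{529} \left(-156\right) = \left(15 + \frac{1}{2} \cdot 100 - 55\right) - \frac{22464}{529} = \left(15 + 50 - 55\right) - \frac{22464}{529} = 10 - \frac{22464}{529} = - \frac{17174}{529}$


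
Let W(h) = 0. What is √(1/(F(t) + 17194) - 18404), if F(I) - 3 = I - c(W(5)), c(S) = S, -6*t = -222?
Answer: 9*I*√67483776990/17234 ≈ 135.66*I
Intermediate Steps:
t = 37 (t = -⅙*(-222) = 37)
F(I) = 3 + I (F(I) = 3 + (I - 1*0) = 3 + (I + 0) = 3 + I)
√(1/(F(t) + 17194) - 18404) = √(1/((3 + 37) + 17194) - 18404) = √(1/(40 + 17194) - 18404) = √(1/17234 - 18404) = √(-317174535/17234) = 9*I*√67483776990/17234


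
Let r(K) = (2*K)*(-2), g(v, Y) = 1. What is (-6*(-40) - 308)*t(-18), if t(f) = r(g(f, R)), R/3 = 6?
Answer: 272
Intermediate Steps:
R = 18 (R = 3*6 = 18)
r(K) = -4*K
t(f) = -4 (t(f) = -4*1 = -4)
(-6*(-40) - 308)*t(-18) = (-6*(-40) - 308)*(-4) = (240 - 308)*(-4) = -68*(-4) = 272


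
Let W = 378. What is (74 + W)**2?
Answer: 204304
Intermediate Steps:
(74 + W)**2 = (74 + 378)**2 = 452**2 = 204304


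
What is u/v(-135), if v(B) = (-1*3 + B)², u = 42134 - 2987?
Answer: 13049/6348 ≈ 2.0556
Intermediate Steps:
u = 39147
v(B) = (-3 + B)²
u/v(-135) = 39147/((-3 - 135)²) = 39147/((-138)²) = 39147/19044 = 39147*(1/19044) = 13049/6348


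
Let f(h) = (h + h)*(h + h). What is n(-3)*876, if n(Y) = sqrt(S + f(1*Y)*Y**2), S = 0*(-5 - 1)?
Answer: 15768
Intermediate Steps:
S = 0 (S = 0*(-6) = 0)
f(h) = 4*h**2 (f(h) = (2*h)*(2*h) = 4*h**2)
n(Y) = 2*sqrt(Y**4) (n(Y) = sqrt(0 + (4*(1*Y)**2)*Y**2) = sqrt(0 + (4*Y**2)*Y**2) = sqrt(0 + 4*Y**4) = sqrt(4*Y**4) = 2*sqrt(Y**4))
n(-3)*876 = (2*sqrt((-3)**4))*876 = (2*sqrt(81))*876 = (2*9)*876 = 18*876 = 15768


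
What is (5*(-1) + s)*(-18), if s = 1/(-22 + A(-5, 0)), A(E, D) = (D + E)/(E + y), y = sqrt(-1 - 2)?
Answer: 377856/4159 + 30*I*sqrt(3)/4159 ≈ 90.853 + 0.012494*I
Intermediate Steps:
y = I*sqrt(3) (y = sqrt(-3) = I*sqrt(3) ≈ 1.732*I)
A(E, D) = (D + E)/(E + I*sqrt(3))
s = 1/(-22 - 5/(-5 + I*sqrt(3))) (s = 1/(-22 + (0 - 5)/(-5 + I*sqrt(3))) = 1/(-22 - 5/(-5 + I*sqrt(3))) ≈ -0.047367 - 0.0006941*I)
(5*(-1) + s)*(-18) = (5*(-1) + (-197/4159 - 5*I*sqrt(3)/12477))*(-18) = (-5 + (-197/4159 - 5*I*sqrt(3)/12477))*(-18) = (-20992/4159 - 5*I*sqrt(3)/12477)*(-18) = 377856/4159 + 30*I*sqrt(3)/4159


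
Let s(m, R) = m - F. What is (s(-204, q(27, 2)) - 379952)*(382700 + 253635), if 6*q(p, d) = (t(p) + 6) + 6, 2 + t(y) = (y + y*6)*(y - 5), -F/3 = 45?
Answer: -241820663035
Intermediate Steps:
F = -135 (F = -3*45 = -135)
t(y) = -2 + 7*y*(-5 + y) (t(y) = -2 + (y + y*6)*(y - 5) = -2 + (y + 6*y)*(-5 + y) = -2 + (7*y)*(-5 + y) = -2 + 7*y*(-5 + y))
q(p, d) = 5/3 - 35*p/6 + 7*p**2/6 (q(p, d) = (((-2 - 35*p + 7*p**2) + 6) + 6)/6 = ((4 - 35*p + 7*p**2) + 6)/6 = (10 - 35*p + 7*p**2)/6 = 5/3 - 35*p/6 + 7*p**2/6)
s(m, R) = 135 + m (s(m, R) = m - 1*(-135) = m + 135 = 135 + m)
(s(-204, q(27, 2)) - 379952)*(382700 + 253635) = ((135 - 204) - 379952)*(382700 + 253635) = (-69 - 379952)*636335 = -380021*636335 = -241820663035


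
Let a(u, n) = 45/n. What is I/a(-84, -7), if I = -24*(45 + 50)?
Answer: 1064/3 ≈ 354.67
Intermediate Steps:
I = -2280 (I = -24*95 = -2280)
I/a(-84, -7) = -2280/(45/(-7)) = -2280/(45*(-⅐)) = -2280/(-45/7) = -2280*(-7/45) = 1064/3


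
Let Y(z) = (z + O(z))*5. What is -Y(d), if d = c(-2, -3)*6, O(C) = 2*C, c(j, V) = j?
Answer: 180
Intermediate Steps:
d = -12 (d = -2*6 = -12)
Y(z) = 15*z (Y(z) = (z + 2*z)*5 = (3*z)*5 = 15*z)
-Y(d) = -15*(-12) = -1*(-180) = 180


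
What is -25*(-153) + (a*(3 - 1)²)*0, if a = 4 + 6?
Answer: 3825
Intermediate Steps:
a = 10
-25*(-153) + (a*(3 - 1)²)*0 = -25*(-153) + (10*(3 - 1)²)*0 = 3825 + (10*2²)*0 = 3825 + (10*4)*0 = 3825 + 40*0 = 3825 + 0 = 3825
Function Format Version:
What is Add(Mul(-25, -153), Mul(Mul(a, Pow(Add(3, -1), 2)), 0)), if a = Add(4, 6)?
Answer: 3825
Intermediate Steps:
a = 10
Add(Mul(-25, -153), Mul(Mul(a, Pow(Add(3, -1), 2)), 0)) = Add(Mul(-25, -153), Mul(Mul(10, Pow(Add(3, -1), 2)), 0)) = Add(3825, Mul(Mul(10, Pow(2, 2)), 0)) = Add(3825, Mul(Mul(10, 4), 0)) = Add(3825, Mul(40, 0)) = Add(3825, 0) = 3825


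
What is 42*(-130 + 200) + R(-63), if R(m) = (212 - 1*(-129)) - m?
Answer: 3344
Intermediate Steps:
R(m) = 341 - m (R(m) = (212 + 129) - m = 341 - m)
42*(-130 + 200) + R(-63) = 42*(-130 + 200) + (341 - 1*(-63)) = 42*70 + (341 + 63) = 2940 + 404 = 3344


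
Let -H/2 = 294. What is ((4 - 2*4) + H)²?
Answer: 350464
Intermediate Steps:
H = -588 (H = -2*294 = -588)
((4 - 2*4) + H)² = ((4 - 2*4) - 588)² = ((4 - 8) - 588)² = (-4 - 588)² = (-592)² = 350464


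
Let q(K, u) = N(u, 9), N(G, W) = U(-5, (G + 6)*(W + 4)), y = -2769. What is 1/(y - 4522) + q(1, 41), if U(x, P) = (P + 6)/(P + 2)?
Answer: 4497934/4469383 ≈ 1.0064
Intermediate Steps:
U(x, P) = (6 + P)/(2 + P)
N(G, W) = (6 + (4 + W)*(6 + G))/(2 + (4 + W)*(6 + G)) (N(G, W) = (6 + (G + 6)*(W + 4))/(2 + (G + 6)*(W + 4)) = (6 + (6 + G)*(4 + W))/(2 + (6 + G)*(4 + W)) = (6 + (4 + W)*(6 + G))/(2 + (4 + W)*(6 + G)))
q(K, u) = (84 + 13*u)/(80 + 13*u) (q(K, u) = (30 + 4*u + 6*9 + u*9)/(26 + 4*u + 6*9 + u*9) = (30 + 4*u + 54 + 9*u)/(26 + 4*u + 54 + 9*u) = (84 + 13*u)/(80 + 13*u))
1/(y - 4522) + q(1, 41) = 1/(-2769 - 4522) + (84 + 13*41)/(80 + 13*41) = 1/(-7291) + (84 + 533)/(80 + 533) = -1/7291 + 617/613 = 4497934/4469383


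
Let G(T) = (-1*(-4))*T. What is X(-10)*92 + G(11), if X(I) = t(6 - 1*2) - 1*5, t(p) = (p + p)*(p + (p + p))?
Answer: 8416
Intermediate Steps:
t(p) = 6*p**2 (t(p) = (2*p)*(p + 2*p) = (2*p)*(3*p) = 6*p**2)
G(T) = 4*T
X(I) = 91 (X(I) = 6*(6 - 1*2)**2 - 1*5 = 6*(6 - 2)**2 - 5 = 6*4**2 - 5 = 6*16 - 5 = 96 - 5 = 91)
X(-10)*92 + G(11) = 91*92 + 4*11 = 8372 + 44 = 8416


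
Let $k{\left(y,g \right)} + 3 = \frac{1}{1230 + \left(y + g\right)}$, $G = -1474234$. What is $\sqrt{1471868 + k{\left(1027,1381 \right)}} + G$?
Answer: $-1474234 + \frac{\sqrt{19480198040698}}{3638} \approx -1.473 \cdot 10^{6}$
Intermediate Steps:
$k{\left(y,g \right)} = -3 + \frac{1}{1230 + g + y}$ ($k{\left(y,g \right)} = -3 + \frac{1}{1230 + \left(y + g\right)} = -3 + \frac{1}{1230 + \left(g + y\right)} = -3 + \frac{1}{1230 + g + y}$)
$\sqrt{1471868 + k{\left(1027,1381 \right)}} + G = \sqrt{1471868 + \frac{-3689 - 4143 - 3081}{1230 + 1381 + 1027}} - 1474234 = \sqrt{1471868 + \frac{-3689 - 4143 - 3081}{3638}} - 1474234 = \sqrt{1471868 + \frac{1}{3638} \left(-10913\right)} - 1474234 = \sqrt{1471868 - \frac{10913}{3638}} - 1474234 = \sqrt{\frac{5354644871}{3638}} - 1474234 = \frac{\sqrt{19480198040698}}{3638} - 1474234 = -1474234 + \frac{\sqrt{19480198040698}}{3638}$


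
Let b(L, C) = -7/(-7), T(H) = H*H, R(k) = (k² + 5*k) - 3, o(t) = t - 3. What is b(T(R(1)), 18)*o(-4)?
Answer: -7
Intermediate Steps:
o(t) = -3 + t
R(k) = -3 + k² + 5*k
T(H) = H²
b(L, C) = 1 (b(L, C) = -7*(-⅐) = 1)
b(T(R(1)), 18)*o(-4) = 1*(-3 - 4) = 1*(-7) = -7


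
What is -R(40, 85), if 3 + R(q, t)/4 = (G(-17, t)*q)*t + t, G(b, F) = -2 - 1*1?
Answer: 40472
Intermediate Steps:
G(b, F) = -3 (G(b, F) = -2 - 1 = -3)
R(q, t) = -12 + 4*t - 12*q*t (R(q, t) = -12 + 4*((-3*q)*t + t) = -12 + 4*(-3*q*t + t) = -12 + 4*(t - 3*q*t) = -12 + (4*t - 12*q*t) = -12 + 4*t - 12*q*t)
-R(40, 85) = -(-12 + 4*85 - 12*40*85) = -(-12 + 340 - 40800) = -1*(-40472) = 40472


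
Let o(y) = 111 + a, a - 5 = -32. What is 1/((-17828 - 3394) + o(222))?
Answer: -1/21138 ≈ -4.7308e-5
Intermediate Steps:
a = -27 (a = 5 - 32 = -27)
o(y) = 84 (o(y) = 111 - 27 = 84)
1/((-17828 - 3394) + o(222)) = 1/((-17828 - 3394) + 84) = 1/(-21222 + 84) = 1/(-21138) = -1/21138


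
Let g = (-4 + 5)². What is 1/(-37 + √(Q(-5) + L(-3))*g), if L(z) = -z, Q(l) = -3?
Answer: -1/37 ≈ -0.027027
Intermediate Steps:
g = 1 (g = 1² = 1)
1/(-37 + √(Q(-5) + L(-3))*g) = 1/(-37 + √(-3 - 1*(-3))*1) = 1/(-37 + √(-3 + 3)*1) = 1/(-37 + √0*1) = 1/(-37 + 0*1) = 1/(-37 + 0) = 1/(-37) = -1/37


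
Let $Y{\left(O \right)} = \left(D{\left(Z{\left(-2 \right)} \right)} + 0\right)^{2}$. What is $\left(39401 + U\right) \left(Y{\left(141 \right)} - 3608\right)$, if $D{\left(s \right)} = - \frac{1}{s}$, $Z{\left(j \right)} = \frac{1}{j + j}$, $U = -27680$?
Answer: $-42101832$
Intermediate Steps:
$Z{\left(j \right)} = \frac{1}{2 j}$
$Y{\left(O \right)} = 16$ ($Y{\left(O \right)} = \left(- \frac{1}{\frac{1}{2} \frac{1}{-2}} + 0\right)^{2} = \left(- \frac{1}{\frac{1}{2} \left(- \frac{1}{2}\right)} + 0\right)^{2} = \left(- \frac{1}{- \frac{1}{4}} + 0\right)^{2} = \left(\left(-1\right) \left(-4\right) + 0\right)^{2} = \left(4 + 0\right)^{2} = 4^{2} = 16$)
$\left(39401 + U\right) \left(Y{\left(141 \right)} - 3608\right) = \left(39401 - 27680\right) \left(16 - 3608\right) = 11721 \left(-3592\right) = -42101832$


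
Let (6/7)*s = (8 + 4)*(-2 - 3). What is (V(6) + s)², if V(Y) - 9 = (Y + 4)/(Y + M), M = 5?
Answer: 436921/121 ≈ 3610.9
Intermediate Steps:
s = -70 (s = 7*((8 + 4)*(-2 - 3))/6 = 7*(12*(-5))/6 = (7/6)*(-60) = -70)
V(Y) = 9 + (4 + Y)/(5 + Y) (V(Y) = 9 + (Y + 4)/(Y + 5) = 9 + (4 + Y)/(5 + Y))
(V(6) + s)² = ((49 + 10*6)/(5 + 6) - 70)² = ((49 + 60)/11 - 70)² = ((1/11)*109 - 70)² = (109/11 - 70)² = (-661/11)² = 436921/121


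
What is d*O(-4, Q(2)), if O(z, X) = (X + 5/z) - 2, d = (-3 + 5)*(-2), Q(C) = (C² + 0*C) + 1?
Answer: -7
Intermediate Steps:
Q(C) = 1 + C² (Q(C) = (C² + 0) + 1 = C² + 1 = 1 + C²)
d = -4 (d = 2*(-2) = -4)
O(z, X) = -2 + X + 5/z
d*O(-4, Q(2)) = -4*(-2 + (1 + 2²) + 5/(-4)) = -4*(-2 + (1 + 4) + 5*(-¼)) = -4*(-2 + 5 - 5/4) = -4*7/4 = -7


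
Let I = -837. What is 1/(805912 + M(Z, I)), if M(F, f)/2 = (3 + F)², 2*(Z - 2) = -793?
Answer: 2/2224913 ≈ 8.9891e-7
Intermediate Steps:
Z = -789/2 (Z = 2 + (½)*(-793) = 2 - 793/2 = -789/2 ≈ -394.50)
M(F, f) = 2*(3 + F)²
1/(805912 + M(Z, I)) = 1/(805912 + 2*(3 - 789/2)²) = 1/(805912 + 2*(-783/2)²) = 1/(805912 + 2*(613089/4)) = 1/(805912 + 613089/2) = 1/(2224913/2) = 2/2224913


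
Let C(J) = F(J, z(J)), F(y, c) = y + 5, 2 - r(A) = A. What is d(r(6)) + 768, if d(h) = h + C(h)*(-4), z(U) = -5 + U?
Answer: 760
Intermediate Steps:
r(A) = 2 - A
F(y, c) = 5 + y
C(J) = 5 + J
d(h) = -20 - 3*h (d(h) = h + (5 + h)*(-4) = h + (-20 - 4*h) = -20 - 3*h)
d(r(6)) + 768 = (-20 - 3*(2 - 1*6)) + 768 = (-20 - 3*(2 - 6)) + 768 = (-20 - 3*(-4)) + 768 = (-20 + 12) + 768 = -8 + 768 = 760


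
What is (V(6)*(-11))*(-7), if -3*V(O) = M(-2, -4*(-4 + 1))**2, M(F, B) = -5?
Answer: -1925/3 ≈ -641.67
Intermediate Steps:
V(O) = -25/3 (V(O) = -1/3*(-5)**2 = -1/3*25 = -25/3)
(V(6)*(-11))*(-7) = -25/3*(-11)*(-7) = (275/3)*(-7) = -1925/3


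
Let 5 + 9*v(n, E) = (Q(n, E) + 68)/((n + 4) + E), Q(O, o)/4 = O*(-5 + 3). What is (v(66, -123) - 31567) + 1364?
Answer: -4802212/159 ≈ -30203.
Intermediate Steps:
Q(O, o) = -8*O (Q(O, o) = 4*(O*(-5 + 3)) = 4*(O*(-2)) = 4*(-2*O) = -8*O)
v(n, E) = -5/9 + (68 - 8*n)/(9*(4 + E + n)) (v(n, E) = -5/9 + ((-8*n + 68)/((n + 4) + E))/9 = -5/9 + ((68 - 8*n)/((4 + n) + E))/9 = -5/9 + ((68 - 8*n)/(4 + E + n))/9 = -5/9 + (68 - 8*n)/(9*(4 + E + n)))
(v(66, -123) - 31567) + 1364 = ((48 - 13*66 - 5*(-123))/(9*(4 - 123 + 66)) - 31567) + 1364 = ((1/9)*(48 - 858 + 615)/(-53) - 31567) + 1364 = ((1/9)*(-1/53)*(-195) - 31567) + 1364 = (65/159 - 31567) + 1364 = -5019088/159 + 1364 = -4802212/159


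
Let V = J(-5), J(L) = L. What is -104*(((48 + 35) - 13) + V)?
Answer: -6760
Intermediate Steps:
V = -5
-104*(((48 + 35) - 13) + V) = -104*(((48 + 35) - 13) - 5) = -104*((83 - 13) - 5) = -104*(70 - 5) = -104*65 = -6760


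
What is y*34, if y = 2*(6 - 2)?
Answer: 272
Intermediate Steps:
y = 8 (y = 2*4 = 8)
y*34 = 8*34 = 272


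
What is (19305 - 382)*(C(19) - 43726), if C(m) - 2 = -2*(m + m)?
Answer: -828827400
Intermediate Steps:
C(m) = 2 - 4*m (C(m) = 2 - 2*(m + m) = 2 - 4*m)
(19305 - 382)*(C(19) - 43726) = (19305 - 382)*((2 - 4*19) - 43726) = 18923*((2 - 76) - 43726) = 18923*(-74 - 43726) = 18923*(-43800) = -828827400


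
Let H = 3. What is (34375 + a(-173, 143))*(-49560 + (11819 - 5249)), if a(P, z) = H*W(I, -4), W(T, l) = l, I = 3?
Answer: -1477265370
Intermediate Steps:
a(P, z) = -12 (a(P, z) = 3*(-4) = -12)
(34375 + a(-173, 143))*(-49560 + (11819 - 5249)) = (34375 - 12)*(-49560 + (11819 - 5249)) = 34363*(-49560 + 6570) = 34363*(-42990) = -1477265370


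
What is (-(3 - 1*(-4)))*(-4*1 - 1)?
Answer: 35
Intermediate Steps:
(-(3 - 1*(-4)))*(-4*1 - 1) = (-(3 + 4))*(-4 - 1) = -1*7*(-5) = -7*(-5) = 35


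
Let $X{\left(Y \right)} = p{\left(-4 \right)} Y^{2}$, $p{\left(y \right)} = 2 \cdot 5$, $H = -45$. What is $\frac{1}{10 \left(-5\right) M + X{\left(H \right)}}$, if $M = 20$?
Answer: $\frac{1}{19250} \approx 5.1948 \cdot 10^{-5}$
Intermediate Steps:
$p{\left(y \right)} = 10$
$X{\left(Y \right)} = 10 Y^{2}$
$\frac{1}{10 \left(-5\right) M + X{\left(H \right)}} = \frac{1}{10 \left(-5\right) 20 + 10 \left(-45\right)^{2}} = \frac{1}{\left(-50\right) 20 + 10 \cdot 2025} = \frac{1}{-1000 + 20250} = \frac{1}{19250}$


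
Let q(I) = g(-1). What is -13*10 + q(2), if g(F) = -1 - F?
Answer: -130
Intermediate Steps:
q(I) = 0 (q(I) = -1 - 1*(-1) = -1 + 1 = 0)
-13*10 + q(2) = -13*10 + 0 = -130 + 0 = -130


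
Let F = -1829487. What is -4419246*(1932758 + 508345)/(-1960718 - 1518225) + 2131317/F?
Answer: 506056304337008325/163196948519 ≈ 3.1009e+6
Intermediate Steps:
-4419246*(1932758 + 508345)/(-1960718 - 1518225) + 2131317/F = -4419246*(1932758 + 508345)/(-1960718 - 1518225) + 2131317/(-1829487) = -4419246/((-3478943/2441103)) + 2131317*(-1/1829487) = -4419246/((-3478943*1/2441103)) - 710439/609829 = -4419246/(-3478943/2441103) - 710439/609829 = -4419246*(-2441103/3478943) - 710439/609829 = 829833436026/267611 - 710439/609829 = 506056304337008325/163196948519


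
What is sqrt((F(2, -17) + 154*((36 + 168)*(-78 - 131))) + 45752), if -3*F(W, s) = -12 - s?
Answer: I*sqrt(58681743)/3 ≈ 2553.5*I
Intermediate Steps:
F(W, s) = 4 + s/3 (F(W, s) = -(-12 - s)/3 = 4 + s/3)
sqrt((F(2, -17) + 154*((36 + 168)*(-78 - 131))) + 45752) = sqrt(((4 + (1/3)*(-17)) + 154*((36 + 168)*(-78 - 131))) + 45752) = sqrt(((4 - 17/3) + 154*(204*(-209))) + 45752) = sqrt((-5/3 + 154*(-42636)) + 45752) = sqrt((-5/3 - 6565944) + 45752) = sqrt(-19697837/3 + 45752) = sqrt(-19560581/3) = I*sqrt(58681743)/3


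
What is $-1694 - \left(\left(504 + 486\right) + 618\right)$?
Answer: $-3302$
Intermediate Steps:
$-1694 - \left(\left(504 + 486\right) + 618\right) = -1694 - \left(990 + 618\right) = -1694 - 1608 = -3302$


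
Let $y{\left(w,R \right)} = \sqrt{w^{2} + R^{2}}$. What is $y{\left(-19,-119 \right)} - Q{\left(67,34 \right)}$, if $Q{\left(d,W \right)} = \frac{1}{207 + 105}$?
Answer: $- \frac{1}{312} + \sqrt{14522} \approx 120.5$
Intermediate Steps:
$Q{\left(d,W \right)} = \frac{1}{312}$
$y{\left(w,R \right)} = \sqrt{R^{2} + w^{2}}$
$y{\left(-19,-119 \right)} - Q{\left(67,34 \right)} = \sqrt{\left(-119\right)^{2} + \left(-19\right)^{2}} - \frac{1}{312} = \sqrt{14161 + 361} - \frac{1}{312} = \sqrt{14522} - \frac{1}{312} = - \frac{1}{312} + \sqrt{14522}$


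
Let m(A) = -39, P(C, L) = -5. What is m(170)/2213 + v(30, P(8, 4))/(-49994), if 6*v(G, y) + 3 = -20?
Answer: -11647697/663820332 ≈ -0.017546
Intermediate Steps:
v(G, y) = -23/6 (v(G, y) = -1/2 + (1/6)*(-20) = -1/2 - 10/3 = -23/6)
m(170)/2213 + v(30, P(8, 4))/(-49994) = -39/2213 - 23/6/(-49994) = -39*1/2213 - 23/6*(-1/49994) = -39/2213 + 23/299964 = -11647697/663820332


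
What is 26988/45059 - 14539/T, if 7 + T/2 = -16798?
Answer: 1562179481/1514432990 ≈ 1.0315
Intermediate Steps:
T = -33610 (T = -14 + 2*(-16798) = -14 - 33596 = -33610)
26988/45059 - 14539/T = 26988/45059 - 14539/(-33610) = 26988*(1/45059) - 14539*(-1/33610) = 26988/45059 + 14539/33610 = 1562179481/1514432990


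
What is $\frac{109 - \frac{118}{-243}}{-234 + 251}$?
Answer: $\frac{1565}{243} \approx 6.4403$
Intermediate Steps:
$\frac{109 - \frac{118}{-243}}{-234 + 251} = \frac{109 - - \frac{118}{243}}{17} = \left(109 + \frac{118}{243}\right) \frac{1}{17} = \frac{26605}{243} \cdot \frac{1}{17} = \frac{1565}{243}$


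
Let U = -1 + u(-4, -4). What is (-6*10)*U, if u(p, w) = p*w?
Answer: -900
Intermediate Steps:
U = 15 (U = -1 - 4*(-4) = -1 + 16 = 15)
(-6*10)*U = -6*10*15 = -60*15 = -900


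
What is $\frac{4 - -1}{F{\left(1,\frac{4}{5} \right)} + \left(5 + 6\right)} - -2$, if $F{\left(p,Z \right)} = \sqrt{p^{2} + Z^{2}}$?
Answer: $\frac{7343}{2984} - \frac{25 \sqrt{41}}{2984} \approx 2.4071$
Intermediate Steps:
$F{\left(p,Z \right)} = \sqrt{Z^{2} + p^{2}}$
$\frac{4 - -1}{F{\left(1,\frac{4}{5} \right)} + \left(5 + 6\right)} - -2 = \frac{4 - -1}{\sqrt{\left(\frac{4}{5}\right)^{2} + 1^{2}} + \left(5 + 6\right)} - -2 = \frac{4 + 1}{\sqrt{\left(4 \cdot \frac{1}{5}\right)^{2} + 1} + 11} + 2 = \frac{1}{\sqrt{\left(\frac{4}{5}\right)^{2} + 1} + 11} \cdot 5 + 2 = \frac{1}{\sqrt{\frac{16}{25} + 1} + 11} \cdot 5 + 2 = \frac{1}{\sqrt{\frac{41}{25}} + 11} \cdot 5 + 2 = \frac{1}{\frac{\sqrt{41}}{5} + 11} \cdot 5 + 2 = \frac{1}{11 + \frac{\sqrt{41}}{5}} \cdot 5 + 2 = \frac{5}{11 + \frac{\sqrt{41}}{5}} + 2 = 2 + \frac{5}{11 + \frac{\sqrt{41}}{5}}$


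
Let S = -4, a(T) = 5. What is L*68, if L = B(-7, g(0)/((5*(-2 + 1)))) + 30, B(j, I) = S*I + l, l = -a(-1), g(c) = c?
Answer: 1700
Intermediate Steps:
l = -5 (l = -1*5 = -5)
B(j, I) = -5 - 4*I (B(j, I) = -4*I - 5 = -5 - 4*I)
L = 25 (L = (-5 - 0/(5*(-2 + 1))) + 30 = (-5 - 0/(5*(-1))) + 30 = (-5 - 0/(-5)) + 30 = (-5 - 0*(-1)/5) + 30 = (-5 - 4*0) + 30 = (-5 + 0) + 30 = -5 + 30 = 25)
L*68 = 25*68 = 1700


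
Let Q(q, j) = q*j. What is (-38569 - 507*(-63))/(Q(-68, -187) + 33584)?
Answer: -1657/11575 ≈ -0.14315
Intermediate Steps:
Q(q, j) = j*q
(-38569 - 507*(-63))/(Q(-68, -187) + 33584) = (-38569 - 507*(-63))/(-187*(-68) + 33584) = (-38569 + 31941)/(12716 + 33584) = -6628/46300 = -6628*1/46300 = -1657/11575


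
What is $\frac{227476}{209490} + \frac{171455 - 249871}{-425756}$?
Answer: $\frac{14159579962}{11148953055} \approx 1.27$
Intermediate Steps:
$\frac{227476}{209490} + \frac{171455 - 249871}{-425756} = 227476 \cdot \frac{1}{209490} + \left(171455 - 249871\right) \left(- \frac{1}{425756}\right) = \frac{113738}{104745} - - \frac{19604}{106439} = \frac{113738}{104745} + \frac{19604}{106439} = \frac{14159579962}{11148953055}$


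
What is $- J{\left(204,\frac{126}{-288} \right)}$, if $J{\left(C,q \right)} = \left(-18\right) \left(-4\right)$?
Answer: $-72$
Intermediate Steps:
$J{\left(C,q \right)} = 72$
$- J{\left(204,\frac{126}{-288} \right)} = \left(-1\right) 72 = -72$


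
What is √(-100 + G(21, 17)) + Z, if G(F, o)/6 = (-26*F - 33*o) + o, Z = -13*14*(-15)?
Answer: 2730 + 4*I*√415 ≈ 2730.0 + 81.486*I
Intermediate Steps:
Z = 2730 (Z = -182*(-15) = 2730)
G(F, o) = -192*o - 156*F (G(F, o) = 6*((-26*F - 33*o) + o) = 6*((-33*o - 26*F) + o) = 6*(-32*o - 26*F) = -192*o - 156*F)
√(-100 + G(21, 17)) + Z = √(-100 + (-192*17 - 156*21)) + 2730 = √(-100 + (-3264 - 3276)) + 2730 = √(-100 - 6540) + 2730 = √(-6640) + 2730 = 4*I*√415 + 2730 = 2730 + 4*I*√415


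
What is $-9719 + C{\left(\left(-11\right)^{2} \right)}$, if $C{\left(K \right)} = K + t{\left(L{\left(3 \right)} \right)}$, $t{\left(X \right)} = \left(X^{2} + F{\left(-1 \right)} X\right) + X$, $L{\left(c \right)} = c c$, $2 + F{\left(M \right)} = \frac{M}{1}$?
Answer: $-9535$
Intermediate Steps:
$F{\left(M \right)} = -2 + M$ ($F{\left(M \right)} = -2 + \frac{M}{1} = -2 + M 1 = -2 + M$)
$L{\left(c \right)} = c^{2}$
$t{\left(X \right)} = X^{2} - 2 X$ ($t{\left(X \right)} = \left(X^{2} + \left(-2 - 1\right) X\right) + X = \left(X^{2} - 3 X\right) + X = X^{2} - 2 X$)
$C{\left(K \right)} = 63 + K$ ($C{\left(K \right)} = K + 3^{2} \left(-2 + 3^{2}\right) = K + 9 \left(-2 + 9\right) = K + 9 \cdot 7 = K + 63 = 63 + K$)
$-9719 + C{\left(\left(-11\right)^{2} \right)} = -9719 + \left(63 + \left(-11\right)^{2}\right) = -9719 + \left(63 + 121\right) = -9719 + 184 = -9535$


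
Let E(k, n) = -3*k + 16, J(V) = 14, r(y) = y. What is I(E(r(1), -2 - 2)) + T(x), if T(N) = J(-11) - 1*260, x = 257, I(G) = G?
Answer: -233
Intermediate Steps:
E(k, n) = 16 - 3*k
T(N) = -246 (T(N) = 14 - 1*260 = 14 - 260 = -246)
I(E(r(1), -2 - 2)) + T(x) = (16 - 3*1) - 246 = (16 - 3) - 246 = 13 - 246 = -233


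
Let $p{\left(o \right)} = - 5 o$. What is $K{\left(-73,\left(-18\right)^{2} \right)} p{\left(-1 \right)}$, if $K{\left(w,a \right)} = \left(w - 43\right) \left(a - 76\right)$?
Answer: $-143840$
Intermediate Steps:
$K{\left(w,a \right)} = \left(-76 + a\right) \left(-43 + w\right)$ ($K{\left(w,a \right)} = \left(-43 + w\right) \left(-76 + a\right) = \left(-76 + a\right) \left(-43 + w\right)$)
$K{\left(-73,\left(-18\right)^{2} \right)} p{\left(-1 \right)} = \left(3268 - -5548 - 43 \left(-18\right)^{2} + \left(-18\right)^{2} \left(-73\right)\right) \left(\left(-5\right) \left(-1\right)\right) = \left(3268 + 5548 - 13932 + 324 \left(-73\right)\right) 5 = \left(3268 + 5548 - 13932 - 23652\right) 5 = \left(-28768\right) 5 = -143840$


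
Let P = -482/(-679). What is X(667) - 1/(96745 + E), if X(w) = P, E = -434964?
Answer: 23288891/32807243 ≈ 0.70987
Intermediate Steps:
P = 482/679 (P = -482*(-1/679) = 482/679 ≈ 0.70987)
X(w) = 482/679
X(667) - 1/(96745 + E) = 482/679 - 1/(96745 - 434964) = 482/679 - 1/(-338219) = 482/679 - 1*(-1/338219) = 482/679 + 1/338219 = 23288891/32807243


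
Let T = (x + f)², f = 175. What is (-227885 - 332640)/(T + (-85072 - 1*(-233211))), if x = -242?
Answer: -80075/21804 ≈ -3.6725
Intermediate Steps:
T = 4489 (T = (-242 + 175)² = (-67)² = 4489)
(-227885 - 332640)/(T + (-85072 - 1*(-233211))) = (-227885 - 332640)/(4489 + (-85072 - 1*(-233211))) = -560525/(4489 + (-85072 + 233211)) = -560525/(4489 + 148139) = -560525/152628 = -560525*1/152628 = -80075/21804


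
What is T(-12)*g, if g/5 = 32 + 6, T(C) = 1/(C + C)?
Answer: -95/12 ≈ -7.9167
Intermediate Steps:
T(C) = 1/(2*C)
g = 190 (g = 5*(32 + 6) = 5*38 = 190)
T(-12)*g = ((½)/(-12))*190 = ((½)*(-1/12))*190 = -1/24*190 = -95/12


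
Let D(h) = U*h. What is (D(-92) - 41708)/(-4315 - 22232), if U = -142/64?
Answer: 110677/70792 ≈ 1.5634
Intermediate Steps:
U = -71/32 (U = -142*1/64 = -71/32 ≈ -2.2188)
D(h) = -71*h/32
(D(-92) - 41708)/(-4315 - 22232) = (-71/32*(-92) - 41708)/(-4315 - 22232) = (1633/8 - 41708)/(-26547) = -332031/8*(-1/26547) = 110677/70792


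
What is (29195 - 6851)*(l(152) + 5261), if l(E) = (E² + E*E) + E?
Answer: 1153419624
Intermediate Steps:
l(E) = E + 2*E² (l(E) = (E² + E²) + E = 2*E² + E = E + 2*E²)
(29195 - 6851)*(l(152) + 5261) = (29195 - 6851)*(152*(1 + 2*152) + 5261) = 22344*(152*(1 + 304) + 5261) = 22344*(152*305 + 5261) = 22344*(46360 + 5261) = 22344*51621 = 1153419624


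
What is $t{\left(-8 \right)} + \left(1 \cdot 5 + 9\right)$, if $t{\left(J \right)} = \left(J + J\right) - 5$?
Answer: $-7$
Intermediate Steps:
$t{\left(J \right)} = -5 + 2 J$ ($t{\left(J \right)} = 2 J - 5 = -5 + 2 J$)
$t{\left(-8 \right)} + \left(1 \cdot 5 + 9\right) = \left(-5 + 2 \left(-8\right)\right) + \left(1 \cdot 5 + 9\right) = \left(-5 - 16\right) + \left(5 + 9\right) = -21 + 14 = -7$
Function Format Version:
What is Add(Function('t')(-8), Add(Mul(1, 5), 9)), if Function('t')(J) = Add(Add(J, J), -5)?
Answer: -7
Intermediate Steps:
Function('t')(J) = Add(-5, Mul(2, J)) (Function('t')(J) = Add(Mul(2, J), -5) = Add(-5, Mul(2, J)))
Add(Function('t')(-8), Add(Mul(1, 5), 9)) = Add(Add(-5, Mul(2, -8)), Add(Mul(1, 5), 9)) = Add(Add(-5, -16), Add(5, 9)) = Add(-21, 14) = -7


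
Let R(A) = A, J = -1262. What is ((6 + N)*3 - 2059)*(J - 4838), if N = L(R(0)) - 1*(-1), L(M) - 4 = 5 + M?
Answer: 12267100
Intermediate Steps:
L(M) = 9 + M (L(M) = 4 + (5 + M) = 9 + M)
N = 10 (N = (9 + 0) - 1*(-1) = 9 + 1 = 10)
((6 + N)*3 - 2059)*(J - 4838) = ((6 + 10)*3 - 2059)*(-1262 - 4838) = (16*3 - 2059)*(-6100) = (48 - 2059)*(-6100) = -2011*(-6100) = 12267100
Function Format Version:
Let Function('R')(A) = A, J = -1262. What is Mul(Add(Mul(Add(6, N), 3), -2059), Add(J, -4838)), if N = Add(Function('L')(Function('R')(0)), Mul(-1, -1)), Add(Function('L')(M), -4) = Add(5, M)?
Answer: 12267100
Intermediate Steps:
Function('L')(M) = Add(9, M) (Function('L')(M) = Add(4, Add(5, M)) = Add(9, M))
N = 10 (N = Add(Add(9, 0), Mul(-1, -1)) = Add(9, 1) = 10)
Mul(Add(Mul(Add(6, N), 3), -2059), Add(J, -4838)) = Mul(Add(Mul(Add(6, 10), 3), -2059), Add(-1262, -4838)) = Mul(Add(Mul(16, 3), -2059), -6100) = Mul(Add(48, -2059), -6100) = Mul(-2011, -6100) = 12267100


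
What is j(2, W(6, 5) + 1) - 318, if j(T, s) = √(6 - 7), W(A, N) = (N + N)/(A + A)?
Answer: -318 + I ≈ -318.0 + 1.0*I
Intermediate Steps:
W(A, N) = N/A (W(A, N) = (2*N)/((2*A)) = (2*N)*(1/(2*A)) = N/A)
j(T, s) = I (j(T, s) = √(-1) = I)
j(2, W(6, 5) + 1) - 318 = I - 318 = -318 + I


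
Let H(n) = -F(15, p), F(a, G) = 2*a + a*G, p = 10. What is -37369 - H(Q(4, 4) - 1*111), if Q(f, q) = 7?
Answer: -37189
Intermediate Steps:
F(a, G) = 2*a + G*a
H(n) = -180 (H(n) = -15*(2 + 10) = -15*12 = -1*180 = -180)
-37369 - H(Q(4, 4) - 1*111) = -37369 - 1*(-180) = -37369 + 180 = -37189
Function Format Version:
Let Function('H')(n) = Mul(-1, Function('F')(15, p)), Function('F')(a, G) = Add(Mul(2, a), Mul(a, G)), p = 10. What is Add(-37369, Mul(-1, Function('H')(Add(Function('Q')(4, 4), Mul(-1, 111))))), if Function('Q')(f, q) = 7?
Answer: -37189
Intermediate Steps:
Function('F')(a, G) = Add(Mul(2, a), Mul(G, a))
Function('H')(n) = -180 (Function('H')(n) = Mul(-1, Mul(15, Add(2, 10))) = Mul(-1, Mul(15, 12)) = Mul(-1, 180) = -180)
Add(-37369, Mul(-1, Function('H')(Add(Function('Q')(4, 4), Mul(-1, 111))))) = Add(-37369, Mul(-1, -180)) = Add(-37369, 180) = -37189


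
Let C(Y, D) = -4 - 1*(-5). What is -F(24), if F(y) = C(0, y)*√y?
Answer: -2*√6 ≈ -4.8990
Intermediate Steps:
C(Y, D) = 1 (C(Y, D) = -4 + 5 = 1)
F(y) = √y (F(y) = 1*√y = √y)
-F(24) = -√24 = -2*√6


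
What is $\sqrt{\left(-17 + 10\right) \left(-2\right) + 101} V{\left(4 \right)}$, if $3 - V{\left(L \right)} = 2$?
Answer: $\sqrt{115} \approx 10.724$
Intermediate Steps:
$V{\left(L \right)} = 1$ ($V{\left(L \right)} = 3 - 2 = 1$)
$\sqrt{\left(-17 + 10\right) \left(-2\right) + 101} V{\left(4 \right)} = \sqrt{\left(-17 + 10\right) \left(-2\right) + 101} \cdot 1 = \sqrt{\left(-7\right) \left(-2\right) + 101} \cdot 1 = \sqrt{14 + 101} \cdot 1 = \sqrt{115} \cdot 1 = \sqrt{115}$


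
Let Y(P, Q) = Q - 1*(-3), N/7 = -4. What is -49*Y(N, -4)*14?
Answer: 686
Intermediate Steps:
N = -28 (N = 7*(-4) = -28)
Y(P, Q) = 3 + Q (Y(P, Q) = Q + 3 = 3 + Q)
-49*Y(N, -4)*14 = -49*(3 - 4)*14 = -49*(-1)*14 = 49*14 = 686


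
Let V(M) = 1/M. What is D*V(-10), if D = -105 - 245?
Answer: 35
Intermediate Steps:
D = -350
D*V(-10) = -350/(-10) = -350*(-⅒) = 35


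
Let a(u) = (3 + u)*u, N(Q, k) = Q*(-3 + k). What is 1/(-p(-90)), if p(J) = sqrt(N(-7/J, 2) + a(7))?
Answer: -3*sqrt(62930)/6293 ≈ -0.11959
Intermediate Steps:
a(u) = u*(3 + u)
p(J) = sqrt(70 + 7/J) (p(J) = sqrt((-7/J)*(-3 + 2) + 7*(3 + 7)) = sqrt(-7/J*(-1) + 7*10) = sqrt(7/J + 70) = sqrt(70 + 7/J))
1/(-p(-90)) = 1/(-sqrt(70 + 7/(-90))) = 1/(-sqrt(70 + 7*(-1/90))) = 1/(-sqrt(70 - 7/90)) = 1/(-sqrt(6293/90)) = 1/(-sqrt(62930)/30) = -3*sqrt(62930)/6293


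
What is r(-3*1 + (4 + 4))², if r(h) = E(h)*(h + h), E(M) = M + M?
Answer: 10000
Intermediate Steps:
E(M) = 2*M
r(h) = 4*h² (r(h) = (2*h)*(h + h) = (2*h)*(2*h) = 4*h²)
r(-3*1 + (4 + 4))² = (4*(-3*1 + (4 + 4))²)² = (4*(-3 + 8)²)² = (4*5²)² = (4*25)² = 100² = 10000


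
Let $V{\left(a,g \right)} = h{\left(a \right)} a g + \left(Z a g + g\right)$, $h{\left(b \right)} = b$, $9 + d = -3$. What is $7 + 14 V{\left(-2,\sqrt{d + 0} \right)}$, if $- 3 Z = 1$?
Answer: $7 + \frac{476 i \sqrt{3}}{3} \approx 7.0 + 274.82 i$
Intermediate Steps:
$Z = - \frac{1}{3}$ ($Z = \left(- \frac{1}{3}\right) 1 = - \frac{1}{3} \approx -0.33333$)
$d = -12$ ($d = -9 - 3 = -12$)
$V{\left(a,g \right)} = g + g a^{2} - \frac{a g}{3}$ ($V{\left(a,g \right)} = a a g + \left(- \frac{a}{3} g + g\right) = a^{2} g - \left(- g + \frac{a g}{3}\right) = g a^{2} - \left(- g + \frac{a g}{3}\right) = g + g a^{2} - \frac{a g}{3}$)
$7 + 14 V{\left(-2,\sqrt{d + 0} \right)} = 7 + 14 \frac{\sqrt{-12 + 0} \left(3 - -2 + 3 \left(-2\right)^{2}\right)}{3} = 7 + 14 \frac{\sqrt{-12} \left(3 + 2 + 3 \cdot 4\right)}{3} = 7 + 14 \frac{2 i \sqrt{3} \left(3 + 2 + 12\right)}{3} = 7 + 14 \cdot \frac{1}{3} \cdot 2 i \sqrt{3} \cdot 17 = 7 + 14 \frac{34 i \sqrt{3}}{3} = 7 + \frac{476 i \sqrt{3}}{3}$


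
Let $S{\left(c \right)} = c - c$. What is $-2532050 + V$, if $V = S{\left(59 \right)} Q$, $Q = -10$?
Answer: $-2532050$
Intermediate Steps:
$S{\left(c \right)} = 0$
$V = 0$ ($V = 0 \left(-10\right) = 0$)
$-2532050 + V = -2532050 + 0 = -2532050$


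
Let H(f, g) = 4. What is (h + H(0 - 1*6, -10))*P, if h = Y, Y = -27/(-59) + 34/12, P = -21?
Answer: -18067/118 ≈ -153.11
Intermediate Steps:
Y = 1165/354 (Y = -27*(-1/59) + 34*(1/12) = 27/59 + 17/6 = 1165/354 ≈ 3.2910)
h = 1165/354 ≈ 3.2910
(h + H(0 - 1*6, -10))*P = (1165/354 + 4)*(-21) = (2581/354)*(-21) = -18067/118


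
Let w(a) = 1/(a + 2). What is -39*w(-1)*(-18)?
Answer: 702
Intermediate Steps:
w(a) = 1/(2 + a)
-39*w(-1)*(-18) = -39/(2 - 1)*(-18) = -39/1*(-18) = -39*1*(-18) = -39*(-18) = 702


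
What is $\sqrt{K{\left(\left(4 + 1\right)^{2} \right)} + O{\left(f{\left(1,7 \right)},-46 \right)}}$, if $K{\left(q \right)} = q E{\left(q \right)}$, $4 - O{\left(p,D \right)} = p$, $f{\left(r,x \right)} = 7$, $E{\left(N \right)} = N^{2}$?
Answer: $\sqrt{15622} \approx 124.99$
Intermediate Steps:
$O{\left(p,D \right)} = 4 - p$
$K{\left(q \right)} = q^{3}$ ($K{\left(q \right)} = q q^{2} = q^{3}$)
$\sqrt{K{\left(\left(4 + 1\right)^{2} \right)} + O{\left(f{\left(1,7 \right)},-46 \right)}} = \sqrt{\left(\left(4 + 1\right)^{2}\right)^{3} + \left(4 - 7\right)} = \sqrt{\left(5^{2}\right)^{3} + \left(4 - 7\right)} = \sqrt{25^{3} - 3} = \sqrt{15625 - 3} = \sqrt{15622}$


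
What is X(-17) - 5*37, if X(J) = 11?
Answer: -174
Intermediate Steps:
X(-17) - 5*37 = 11 - 5*37 = 11 - 1*185 = 11 - 185 = -174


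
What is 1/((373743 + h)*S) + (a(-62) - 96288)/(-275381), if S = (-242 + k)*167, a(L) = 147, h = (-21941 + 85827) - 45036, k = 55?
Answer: 1178716232674996/3376250038444657 ≈ 0.34912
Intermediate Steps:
h = 18850 (h = 63886 - 45036 = 18850)
S = -31229 (S = (-242 + 55)*167 = -187*167 = -31229)
1/((373743 + h)*S) + (a(-62) - 96288)/(-275381) = 1/((373743 + 18850)*(-31229)) + (147 - 96288)/(-275381) = -1/31229/392593 - 96141*(-1/275381) = (1/392593)*(-1/31229) + 96141/275381 = -1/12260286797 + 96141/275381 = 1178716232674996/3376250038444657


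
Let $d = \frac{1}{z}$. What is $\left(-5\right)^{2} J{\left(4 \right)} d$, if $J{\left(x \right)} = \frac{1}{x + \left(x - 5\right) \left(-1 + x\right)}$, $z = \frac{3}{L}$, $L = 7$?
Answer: $\frac{175}{3} \approx 58.333$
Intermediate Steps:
$z = \frac{3}{7} \approx 0.42857$
$d = \frac{7}{3}$ ($d = \frac{1}{\frac{3}{7}} = \frac{7}{3} \approx 2.3333$)
$J{\left(x \right)} = \frac{1}{x + \left(-1 + x\right) \left(-5 + x\right)}$ ($J{\left(x \right)} = \frac{1}{x + \left(-5 + x\right) \left(-1 + x\right)} = \frac{1}{x + \left(-1 + x\right) \left(-5 + x\right)}$)
$\left(-5\right)^{2} J{\left(4 \right)} d = \frac{\left(-5\right)^{2}}{5 + 4^{2} - 20} \cdot \frac{7}{3} = \frac{25}{5 + 16 - 20} \cdot \frac{7}{3} = \frac{25}{1} \cdot \frac{7}{3} = 25 \cdot 1 \cdot \frac{7}{3} = 25 \cdot \frac{7}{3} = \frac{175}{3}$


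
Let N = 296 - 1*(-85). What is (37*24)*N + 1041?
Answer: 339369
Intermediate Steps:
N = 381 (N = 296 + 85 = 381)
(37*24)*N + 1041 = (37*24)*381 + 1041 = 888*381 + 1041 = 338328 + 1041 = 339369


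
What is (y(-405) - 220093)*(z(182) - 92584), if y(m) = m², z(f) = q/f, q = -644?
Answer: 67485575384/13 ≈ 5.1912e+9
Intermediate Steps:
z(f) = -644/f
(y(-405) - 220093)*(z(182) - 92584) = ((-405)² - 220093)*(-644/182 - 92584) = (164025 - 220093)*(-644*1/182 - 92584) = -56068*(-46/13 - 92584) = -56068*(-1203638/13) = 67485575384/13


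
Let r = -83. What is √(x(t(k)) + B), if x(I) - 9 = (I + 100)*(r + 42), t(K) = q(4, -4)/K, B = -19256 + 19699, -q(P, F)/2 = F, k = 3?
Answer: 2*I*√8454/3 ≈ 61.297*I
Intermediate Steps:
q(P, F) = -2*F
B = 443
t(K) = 8/K (t(K) = (-2*(-4))/K = 8/K)
x(I) = -4091 - 41*I (x(I) = 9 + (I + 100)*(-83 + 42) = 9 + (100 + I)*(-41) = 9 + (-4100 - 41*I) = -4091 - 41*I)
√(x(t(k)) + B) = √((-4091 - 328/3) + 443) = √(-12601/3 + 443) = √(-11272/3) = 2*I*√8454/3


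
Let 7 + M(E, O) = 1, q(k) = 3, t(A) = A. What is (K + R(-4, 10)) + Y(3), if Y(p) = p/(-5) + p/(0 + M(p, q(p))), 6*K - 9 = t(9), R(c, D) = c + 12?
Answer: 99/10 ≈ 9.9000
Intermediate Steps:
R(c, D) = 12 + c
M(E, O) = -6 (M(E, O) = -7 + 1 = -6)
K = 3 (K = 3/2 + (1/6)*9 = 3/2 + 3/2 = 3)
Y(p) = -11*p/30 (Y(p) = p/(-5) + p/(0 - 6) = p*(-1/5) + p/(-6) = -p/5 + p*(-1/6) = -p/5 - p/6 = -11*p/30)
(K + R(-4, 10)) + Y(3) = (3 + (12 - 4)) - 11/30*3 = (3 + 8) - 11/10 = 11 - 11/10 = 99/10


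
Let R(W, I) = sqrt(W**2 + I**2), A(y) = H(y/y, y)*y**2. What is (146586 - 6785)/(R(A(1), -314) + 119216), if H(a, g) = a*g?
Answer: 16666516016/14212356059 - 139801*sqrt(98597)/14212356059 ≈ 1.1696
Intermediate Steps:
A(y) = y**3 (A(y) = ((y/y)*y)*y**2 = (1*y)*y**2 = y*y**2 = y**3)
R(W, I) = sqrt(I**2 + W**2)
(146586 - 6785)/(R(A(1), -314) + 119216) = (146586 - 6785)/(sqrt((-314)**2 + (1**3)**2) + 119216) = 139801/(sqrt(98596 + 1**2) + 119216) = 139801/(sqrt(98596 + 1) + 119216) = 139801/(sqrt(98597) + 119216) = 139801/(119216 + sqrt(98597))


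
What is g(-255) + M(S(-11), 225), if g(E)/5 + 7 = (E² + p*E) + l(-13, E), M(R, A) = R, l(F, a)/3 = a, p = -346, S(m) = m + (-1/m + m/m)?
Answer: 8386456/11 ≈ 7.6241e+5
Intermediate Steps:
S(m) = 1 + m - 1/m (S(m) = m + (-1/m + 1) = m + (1 - 1/m) = 1 + m - 1/m)
l(F, a) = 3*a
g(E) = -35 - 1715*E + 5*E² (g(E) = -35 + 5*((E² - 346*E) + 3*E) = -35 + 5*(E² - 343*E) = -35 + (-1715*E + 5*E²) = -35 - 1715*E + 5*E²)
g(-255) + M(S(-11), 225) = (-35 - 1715*(-255) + 5*(-255)²) + (1 - 11 - 1/(-11)) = (-35 + 437325 + 5*65025) + (1 - 11 - 1*(-1/11)) = (-35 + 437325 + 325125) + (1 - 11 + 1/11) = 762415 - 109/11 = 8386456/11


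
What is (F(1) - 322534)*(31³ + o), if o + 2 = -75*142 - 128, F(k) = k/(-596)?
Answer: -3654489567915/596 ≈ -6.1317e+9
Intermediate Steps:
F(k) = -k/596 (F(k) = k*(-1/596) = -k/596)
o = -10780 (o = -2 + (-75*142 - 128) = -2 + (-10650 - 128) = -2 - 10778 = -10780)
(F(1) - 322534)*(31³ + o) = (-1/596*1 - 322534)*(31³ - 10780) = (-1/596 - 322534)*(29791 - 10780) = -192230265/596*19011 = -3654489567915/596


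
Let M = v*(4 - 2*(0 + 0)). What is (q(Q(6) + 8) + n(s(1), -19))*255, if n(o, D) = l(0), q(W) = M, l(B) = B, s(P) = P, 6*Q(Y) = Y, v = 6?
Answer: 6120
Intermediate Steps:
Q(Y) = Y/6
M = 24 (M = 6*(4 - 2*(0 + 0)) = 6*(4 - 2*0) = 6*(4 + 0) = 6*4 = 24)
q(W) = 24
n(o, D) = 0
(q(Q(6) + 8) + n(s(1), -19))*255 = (24 + 0)*255 = 24*255 = 6120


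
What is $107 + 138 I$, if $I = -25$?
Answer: $-3343$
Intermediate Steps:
$107 + 138 I = 107 + 138 \left(-25\right) = 107 - 3450 = -3343$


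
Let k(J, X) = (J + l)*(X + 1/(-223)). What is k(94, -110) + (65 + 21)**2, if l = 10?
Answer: -901916/223 ≈ -4044.5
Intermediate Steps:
k(J, X) = (10 + J)*(-1/223 + X) (k(J, X) = (J + 10)*(X + 1/(-223)) = (10 + J)*(X - 1/223) = (10 + J)*(-1/223 + X))
k(94, -110) + (65 + 21)**2 = (-10/223 + 10*(-110) - 1/223*94 + 94*(-110)) + (65 + 21)**2 = (-10/223 - 1100 - 94/223 - 10340) + 86**2 = -2551224/223 + 7396 = -901916/223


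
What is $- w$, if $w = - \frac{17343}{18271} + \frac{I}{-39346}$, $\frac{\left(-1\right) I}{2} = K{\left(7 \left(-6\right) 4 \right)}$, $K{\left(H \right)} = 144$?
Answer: $\frac{338557815}{359445383} \approx 0.94189$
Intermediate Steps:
$I = -288$ ($I = \left(-2\right) 144 = -288$)
$w = - \frac{338557815}{359445383}$ ($w = - \frac{17343}{18271} - \frac{288}{-39346} = \left(-17343\right) \frac{1}{18271} - - \frac{144}{19673} = - \frac{17343}{18271} + \frac{144}{19673} = - \frac{338557815}{359445383} \approx -0.94189$)
$- w = \left(-1\right) \left(- \frac{338557815}{359445383}\right) = \frac{338557815}{359445383}$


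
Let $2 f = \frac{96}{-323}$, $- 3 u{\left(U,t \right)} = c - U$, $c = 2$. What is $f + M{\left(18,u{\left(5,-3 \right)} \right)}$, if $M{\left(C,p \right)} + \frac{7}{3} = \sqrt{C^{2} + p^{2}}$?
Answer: $- \frac{2405}{969} + 5 \sqrt{13} \approx 15.546$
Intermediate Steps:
$u{\left(U,t \right)} = - \frac{2}{3} + \frac{U}{3}$ ($u{\left(U,t \right)} = - \frac{2 - U}{3} = - \frac{2}{3} + \frac{U}{3}$)
$M{\left(C,p \right)} = - \frac{7}{3} + \sqrt{C^{2} + p^{2}}$
$f = - \frac{48}{323}$ ($f = \frac{96 \frac{1}{-323}}{2} = \frac{96 \left(- \frac{1}{323}\right)}{2} = \frac{1}{2} \left(- \frac{96}{323}\right) = - \frac{48}{323} \approx -0.14861$)
$f + M{\left(18,u{\left(5,-3 \right)} \right)} = - \frac{48}{323} - \left(\frac{7}{3} - \sqrt{18^{2} + \left(- \frac{2}{3} + \frac{1}{3} \cdot 5\right)^{2}}\right) = - \frac{48}{323} - \left(\frac{7}{3} - \sqrt{324 + \left(- \frac{2}{3} + \frac{5}{3}\right)^{2}}\right) = - \frac{48}{323} - \left(\frac{7}{3} - \sqrt{324 + 1^{2}}\right) = - \frac{48}{323} - \left(\frac{7}{3} - \sqrt{324 + 1}\right) = - \frac{48}{323} - \left(\frac{7}{3} - \sqrt{325}\right) = - \frac{48}{323} - \left(\frac{7}{3} - 5 \sqrt{13}\right) = - \frac{2405}{969} + 5 \sqrt{13}$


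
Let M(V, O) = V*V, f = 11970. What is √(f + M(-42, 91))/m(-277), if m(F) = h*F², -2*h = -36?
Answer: √1526/460374 ≈ 8.4853e-5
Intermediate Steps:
M(V, O) = V²
h = 18 (h = -½*(-36) = 18)
m(F) = 18*F²
√(f + M(-42, 91))/m(-277) = √(11970 + (-42)²)/((18*(-277)²)) = √(11970 + 1764)/((18*76729)) = √13734/1381122 = (3*√1526)*(1/1381122) = √1526/460374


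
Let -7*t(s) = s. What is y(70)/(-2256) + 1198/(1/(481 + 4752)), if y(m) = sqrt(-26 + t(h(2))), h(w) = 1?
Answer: 6269134 - I*sqrt(1281)/15792 ≈ 6.2691e+6 - 0.0022664*I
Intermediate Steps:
t(s) = -s/7
y(m) = I*sqrt(1281)/7 (y(m) = sqrt(-26 - 1/7*1) = sqrt(-26 - 1/7) = sqrt(-183/7) = I*sqrt(1281)/7)
y(70)/(-2256) + 1198/(1/(481 + 4752)) = (I*sqrt(1281)/7)/(-2256) + 1198/(1/(481 + 4752)) = (I*sqrt(1281)/7)*(-1/2256) + 1198/(1/5233) = -I*sqrt(1281)/15792 + 1198/(1/5233) = -I*sqrt(1281)/15792 + 1198*5233 = -I*sqrt(1281)/15792 + 6269134 = 6269134 - I*sqrt(1281)/15792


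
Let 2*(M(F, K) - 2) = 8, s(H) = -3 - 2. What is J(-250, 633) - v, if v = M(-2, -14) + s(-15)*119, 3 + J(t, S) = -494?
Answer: 92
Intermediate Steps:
J(t, S) = -497 (J(t, S) = -3 - 494 = -497)
s(H) = -5
M(F, K) = 6 (M(F, K) = 2 + (1/2)*8 = 2 + 4 = 6)
v = -589 (v = 6 - 5*119 = 6 - 595 = -589)
J(-250, 633) - v = -497 - 1*(-589) = -497 + 589 = 92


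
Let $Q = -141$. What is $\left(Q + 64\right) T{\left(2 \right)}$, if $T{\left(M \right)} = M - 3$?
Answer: $77$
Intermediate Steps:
$T{\left(M \right)} = -3 + M$
$\left(Q + 64\right) T{\left(2 \right)} = \left(-141 + 64\right) \left(-3 + 2\right) = \left(-77\right) \left(-1\right) = 77$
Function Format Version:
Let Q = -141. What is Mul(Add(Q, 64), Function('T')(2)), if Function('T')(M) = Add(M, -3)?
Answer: 77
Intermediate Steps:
Function('T')(M) = Add(-3, M)
Mul(Add(Q, 64), Function('T')(2)) = Mul(Add(-141, 64), Add(-3, 2)) = Mul(-77, -1) = 77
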